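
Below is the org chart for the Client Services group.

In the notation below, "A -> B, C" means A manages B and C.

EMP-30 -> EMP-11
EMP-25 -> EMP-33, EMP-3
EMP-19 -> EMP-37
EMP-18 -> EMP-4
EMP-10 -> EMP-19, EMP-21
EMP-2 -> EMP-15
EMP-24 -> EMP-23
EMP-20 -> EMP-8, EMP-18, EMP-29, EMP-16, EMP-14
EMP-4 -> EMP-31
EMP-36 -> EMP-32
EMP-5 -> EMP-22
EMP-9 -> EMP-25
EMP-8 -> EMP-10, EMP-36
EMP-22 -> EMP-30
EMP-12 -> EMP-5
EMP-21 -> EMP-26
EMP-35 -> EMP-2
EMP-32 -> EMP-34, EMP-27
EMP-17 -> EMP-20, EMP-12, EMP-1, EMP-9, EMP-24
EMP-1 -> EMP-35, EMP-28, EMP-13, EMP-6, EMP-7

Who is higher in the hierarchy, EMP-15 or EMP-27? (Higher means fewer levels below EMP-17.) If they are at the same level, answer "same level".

EMP-15

EMP-15 is 4 levels below EMP-17; EMP-27 is 5. EMP-15 is higher.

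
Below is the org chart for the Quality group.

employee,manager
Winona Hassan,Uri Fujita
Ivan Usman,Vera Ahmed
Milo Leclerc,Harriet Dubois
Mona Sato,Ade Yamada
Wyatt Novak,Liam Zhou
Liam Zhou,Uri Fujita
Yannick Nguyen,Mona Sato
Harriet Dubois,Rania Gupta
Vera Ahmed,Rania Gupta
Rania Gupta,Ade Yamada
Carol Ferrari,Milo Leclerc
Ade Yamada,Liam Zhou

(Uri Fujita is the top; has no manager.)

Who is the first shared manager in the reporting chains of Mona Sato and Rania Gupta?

Mona Sato's chain of managers is Ade Yamada, Liam Zhou, Uri Fujita. Rania Gupta's chain of managers is Ade Yamada, Liam Zhou, Uri Fujita. The first manager that appears in both chains is Ade Yamada.

Ade Yamada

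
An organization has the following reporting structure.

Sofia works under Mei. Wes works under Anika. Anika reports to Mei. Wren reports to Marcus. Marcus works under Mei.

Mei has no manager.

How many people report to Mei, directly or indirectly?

Mei directly manages Anika, Sofia, Marcus. Under Anika: Wes (1). Sofia has no reports. Under Marcus: Wren (1). So Mei's organization is 3 direct reports plus everyone under them: 2 + 1 + 2 = 5.

5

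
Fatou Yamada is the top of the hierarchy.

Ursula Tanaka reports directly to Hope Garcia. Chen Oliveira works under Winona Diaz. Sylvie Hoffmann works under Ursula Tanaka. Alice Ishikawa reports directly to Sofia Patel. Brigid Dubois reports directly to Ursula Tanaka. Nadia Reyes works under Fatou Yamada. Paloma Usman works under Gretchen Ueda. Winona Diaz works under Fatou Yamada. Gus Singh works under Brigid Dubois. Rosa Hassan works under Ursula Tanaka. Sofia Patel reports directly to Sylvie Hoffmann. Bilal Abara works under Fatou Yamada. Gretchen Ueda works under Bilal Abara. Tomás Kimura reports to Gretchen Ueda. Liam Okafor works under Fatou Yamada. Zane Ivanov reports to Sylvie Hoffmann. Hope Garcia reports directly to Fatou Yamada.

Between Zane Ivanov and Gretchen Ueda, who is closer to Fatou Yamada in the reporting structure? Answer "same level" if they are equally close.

Gretchen Ueda

Zane Ivanov is 4 levels below Fatou Yamada; Gretchen Ueda is 2. Gretchen Ueda is higher.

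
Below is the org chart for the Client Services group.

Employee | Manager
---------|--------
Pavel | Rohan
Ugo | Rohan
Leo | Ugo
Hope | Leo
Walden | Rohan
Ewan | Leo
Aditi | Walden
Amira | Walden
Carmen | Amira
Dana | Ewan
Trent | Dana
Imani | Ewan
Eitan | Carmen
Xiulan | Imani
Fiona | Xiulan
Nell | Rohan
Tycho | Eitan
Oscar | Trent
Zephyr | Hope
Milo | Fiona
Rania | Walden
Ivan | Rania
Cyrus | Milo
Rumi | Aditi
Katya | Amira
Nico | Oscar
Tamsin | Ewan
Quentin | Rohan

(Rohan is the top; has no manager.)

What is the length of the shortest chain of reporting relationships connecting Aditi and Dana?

Aditi is 2 levels below Rohan, and Dana is 4 levels below Rohan (their lowest common manager). The shortest path runs up from Aditi to Rohan and back down to Dana: 2 + 4 = 6 links.

6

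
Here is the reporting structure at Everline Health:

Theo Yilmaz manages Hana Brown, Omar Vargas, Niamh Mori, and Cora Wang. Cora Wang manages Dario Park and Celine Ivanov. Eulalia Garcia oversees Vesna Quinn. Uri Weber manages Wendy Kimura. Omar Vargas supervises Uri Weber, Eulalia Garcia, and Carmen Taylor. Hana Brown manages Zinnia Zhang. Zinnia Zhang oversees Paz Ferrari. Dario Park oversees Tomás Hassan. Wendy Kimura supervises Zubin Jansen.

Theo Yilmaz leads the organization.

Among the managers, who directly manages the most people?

Theo Yilmaz

Direct-report counts: Theo Yilmaz has 4; Cora Wang has 2; Dario Park has 1; Omar Vargas has 3; Eulalia Garcia has 1; Uri Weber has 1; Wendy Kimura has 1; Hana Brown has 1; Zinnia Zhang has 1. The largest is 4, held by Theo Yilmaz.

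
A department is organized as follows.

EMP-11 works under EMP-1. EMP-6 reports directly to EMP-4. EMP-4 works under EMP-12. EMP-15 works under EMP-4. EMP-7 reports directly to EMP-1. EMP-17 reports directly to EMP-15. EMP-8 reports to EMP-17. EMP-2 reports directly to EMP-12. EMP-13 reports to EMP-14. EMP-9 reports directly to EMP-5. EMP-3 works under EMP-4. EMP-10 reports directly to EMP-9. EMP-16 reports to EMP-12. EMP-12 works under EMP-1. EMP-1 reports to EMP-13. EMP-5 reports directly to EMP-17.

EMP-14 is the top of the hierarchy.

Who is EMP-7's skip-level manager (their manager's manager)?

EMP-13

EMP-7 reports to EMP-1, and EMP-1 reports to EMP-13. So EMP-7's skip-level manager is EMP-13.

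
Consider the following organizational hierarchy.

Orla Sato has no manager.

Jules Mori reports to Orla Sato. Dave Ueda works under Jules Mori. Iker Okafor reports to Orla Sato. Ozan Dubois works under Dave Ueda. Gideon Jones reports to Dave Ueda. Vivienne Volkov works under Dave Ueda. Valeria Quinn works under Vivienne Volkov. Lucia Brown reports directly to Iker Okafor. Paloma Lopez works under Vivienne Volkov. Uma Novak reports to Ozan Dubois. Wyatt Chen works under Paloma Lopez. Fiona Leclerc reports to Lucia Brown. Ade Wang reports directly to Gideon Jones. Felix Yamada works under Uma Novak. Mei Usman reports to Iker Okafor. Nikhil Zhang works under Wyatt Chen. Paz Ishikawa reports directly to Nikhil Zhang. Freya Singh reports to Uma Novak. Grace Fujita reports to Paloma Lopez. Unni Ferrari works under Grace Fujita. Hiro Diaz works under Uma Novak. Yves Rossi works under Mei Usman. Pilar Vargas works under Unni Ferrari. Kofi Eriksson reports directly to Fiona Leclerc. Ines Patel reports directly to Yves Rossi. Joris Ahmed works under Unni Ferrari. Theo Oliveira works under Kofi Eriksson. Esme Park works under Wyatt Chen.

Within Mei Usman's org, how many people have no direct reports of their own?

1

The only person in Mei Usman's organization with no one reporting to them is Ines Patel. That is 1.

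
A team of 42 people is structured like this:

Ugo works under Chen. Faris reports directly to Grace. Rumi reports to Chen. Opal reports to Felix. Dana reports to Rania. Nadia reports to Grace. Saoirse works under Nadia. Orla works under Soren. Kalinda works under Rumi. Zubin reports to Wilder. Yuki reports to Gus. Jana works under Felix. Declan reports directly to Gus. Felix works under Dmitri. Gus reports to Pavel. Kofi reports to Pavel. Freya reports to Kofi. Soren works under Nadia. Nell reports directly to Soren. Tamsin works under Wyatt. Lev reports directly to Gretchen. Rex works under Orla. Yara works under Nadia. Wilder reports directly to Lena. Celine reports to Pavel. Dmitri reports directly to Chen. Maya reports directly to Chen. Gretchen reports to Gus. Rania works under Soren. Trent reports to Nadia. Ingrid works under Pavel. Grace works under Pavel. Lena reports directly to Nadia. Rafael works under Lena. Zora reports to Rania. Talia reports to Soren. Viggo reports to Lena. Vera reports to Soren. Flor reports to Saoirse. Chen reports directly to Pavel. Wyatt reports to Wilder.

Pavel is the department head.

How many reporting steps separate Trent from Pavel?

3

Chain from Trent up to Pavel: Trent → Nadia → Grace → Pavel. That is 3 steps up, so Trent is 3 levels below Pavel.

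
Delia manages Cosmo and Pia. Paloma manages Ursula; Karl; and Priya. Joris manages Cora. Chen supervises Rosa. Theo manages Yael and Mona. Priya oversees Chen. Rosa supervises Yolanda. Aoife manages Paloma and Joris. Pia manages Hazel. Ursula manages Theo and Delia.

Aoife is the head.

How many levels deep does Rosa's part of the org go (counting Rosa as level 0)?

1

The longest chain under Rosa runs Rosa → Yolanda, which is 1 level below Rosa.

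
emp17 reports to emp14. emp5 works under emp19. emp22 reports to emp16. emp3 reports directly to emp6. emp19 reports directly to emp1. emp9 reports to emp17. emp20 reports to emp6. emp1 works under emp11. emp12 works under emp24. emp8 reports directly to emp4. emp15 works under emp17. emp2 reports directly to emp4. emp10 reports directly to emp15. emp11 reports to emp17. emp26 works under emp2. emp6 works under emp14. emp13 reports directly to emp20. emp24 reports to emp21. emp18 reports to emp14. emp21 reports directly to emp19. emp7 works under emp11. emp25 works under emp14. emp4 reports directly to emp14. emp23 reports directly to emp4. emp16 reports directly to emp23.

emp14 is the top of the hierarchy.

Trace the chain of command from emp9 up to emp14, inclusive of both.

emp9 reports to emp17. emp17 reports to emp14. emp14 is at the top.

emp9 -> emp17 -> emp14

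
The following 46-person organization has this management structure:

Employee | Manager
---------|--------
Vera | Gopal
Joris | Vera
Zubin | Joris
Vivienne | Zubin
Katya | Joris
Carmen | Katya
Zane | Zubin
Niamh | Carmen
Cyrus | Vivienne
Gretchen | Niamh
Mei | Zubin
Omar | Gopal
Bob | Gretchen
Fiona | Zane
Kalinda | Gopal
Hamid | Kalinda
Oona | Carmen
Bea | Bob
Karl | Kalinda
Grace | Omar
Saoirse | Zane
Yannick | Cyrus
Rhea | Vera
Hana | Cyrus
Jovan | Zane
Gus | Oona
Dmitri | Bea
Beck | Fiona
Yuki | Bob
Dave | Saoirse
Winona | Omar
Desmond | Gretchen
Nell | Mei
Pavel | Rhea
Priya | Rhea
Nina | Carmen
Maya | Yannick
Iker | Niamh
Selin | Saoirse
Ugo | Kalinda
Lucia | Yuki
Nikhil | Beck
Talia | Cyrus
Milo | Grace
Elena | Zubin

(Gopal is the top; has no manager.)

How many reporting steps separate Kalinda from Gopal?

Chain from Kalinda up to Gopal: Kalinda → Gopal. That is 1 step up, so Kalinda is 1 level below Gopal.

1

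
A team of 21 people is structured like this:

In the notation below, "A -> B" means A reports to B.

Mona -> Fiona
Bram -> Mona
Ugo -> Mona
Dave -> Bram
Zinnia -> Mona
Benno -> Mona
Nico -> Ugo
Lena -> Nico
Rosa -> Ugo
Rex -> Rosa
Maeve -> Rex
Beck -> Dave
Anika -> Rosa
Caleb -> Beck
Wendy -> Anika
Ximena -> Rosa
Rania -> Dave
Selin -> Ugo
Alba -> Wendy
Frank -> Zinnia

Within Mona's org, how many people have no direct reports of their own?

The people in Mona's organization with no one reporting to them are Benno, Frank, Selin, Ximena, Alba, Maeve, Lena, Rania, Caleb. That is 9.

9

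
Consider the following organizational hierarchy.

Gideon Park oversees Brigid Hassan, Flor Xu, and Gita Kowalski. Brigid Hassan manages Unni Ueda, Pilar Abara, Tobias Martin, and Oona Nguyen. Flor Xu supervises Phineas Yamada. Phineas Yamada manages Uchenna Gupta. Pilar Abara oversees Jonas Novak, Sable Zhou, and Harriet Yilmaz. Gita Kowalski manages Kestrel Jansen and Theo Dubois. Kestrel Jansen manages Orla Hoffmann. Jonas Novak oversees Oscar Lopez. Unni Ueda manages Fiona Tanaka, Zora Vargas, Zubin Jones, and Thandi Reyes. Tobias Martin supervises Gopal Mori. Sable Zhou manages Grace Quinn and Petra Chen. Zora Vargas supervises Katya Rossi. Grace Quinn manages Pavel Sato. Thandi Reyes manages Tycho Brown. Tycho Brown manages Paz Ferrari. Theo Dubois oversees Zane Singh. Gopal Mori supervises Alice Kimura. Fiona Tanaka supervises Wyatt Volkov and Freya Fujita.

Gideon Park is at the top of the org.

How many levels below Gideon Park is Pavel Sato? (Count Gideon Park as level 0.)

5

Chain from Pavel Sato up to Gideon Park: Pavel Sato → Grace Quinn → Sable Zhou → Pilar Abara → Brigid Hassan → Gideon Park. That is 5 steps up, so Pavel Sato is 5 levels below Gideon Park.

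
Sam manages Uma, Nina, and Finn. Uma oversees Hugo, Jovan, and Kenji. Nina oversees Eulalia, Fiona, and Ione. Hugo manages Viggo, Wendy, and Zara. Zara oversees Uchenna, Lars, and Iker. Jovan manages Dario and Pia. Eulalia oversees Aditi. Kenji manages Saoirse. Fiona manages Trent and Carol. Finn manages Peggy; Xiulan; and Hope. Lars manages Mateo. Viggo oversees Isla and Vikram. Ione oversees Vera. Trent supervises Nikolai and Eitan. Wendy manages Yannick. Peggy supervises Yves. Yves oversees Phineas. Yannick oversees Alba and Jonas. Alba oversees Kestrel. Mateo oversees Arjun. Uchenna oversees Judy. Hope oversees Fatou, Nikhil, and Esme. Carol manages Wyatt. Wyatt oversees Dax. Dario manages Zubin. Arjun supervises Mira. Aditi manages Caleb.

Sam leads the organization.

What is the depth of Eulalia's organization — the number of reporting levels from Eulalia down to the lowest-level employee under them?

The longest chain under Eulalia runs Eulalia → Aditi → Caleb, which is 2 levels below Eulalia.

2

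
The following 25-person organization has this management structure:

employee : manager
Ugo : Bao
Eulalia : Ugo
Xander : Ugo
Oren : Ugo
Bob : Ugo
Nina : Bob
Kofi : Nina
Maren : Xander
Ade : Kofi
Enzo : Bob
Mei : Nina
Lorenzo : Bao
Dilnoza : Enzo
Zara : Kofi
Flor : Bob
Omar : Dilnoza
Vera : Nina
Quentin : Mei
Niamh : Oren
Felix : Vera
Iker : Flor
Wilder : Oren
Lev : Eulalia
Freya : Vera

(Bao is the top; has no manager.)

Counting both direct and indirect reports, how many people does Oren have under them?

2

Oren directly manages Niamh, Wilder. Niamh has no reports. Wilder has no reports. So Oren's organization is 2 direct reports plus everyone under them: 1 + 1 = 2.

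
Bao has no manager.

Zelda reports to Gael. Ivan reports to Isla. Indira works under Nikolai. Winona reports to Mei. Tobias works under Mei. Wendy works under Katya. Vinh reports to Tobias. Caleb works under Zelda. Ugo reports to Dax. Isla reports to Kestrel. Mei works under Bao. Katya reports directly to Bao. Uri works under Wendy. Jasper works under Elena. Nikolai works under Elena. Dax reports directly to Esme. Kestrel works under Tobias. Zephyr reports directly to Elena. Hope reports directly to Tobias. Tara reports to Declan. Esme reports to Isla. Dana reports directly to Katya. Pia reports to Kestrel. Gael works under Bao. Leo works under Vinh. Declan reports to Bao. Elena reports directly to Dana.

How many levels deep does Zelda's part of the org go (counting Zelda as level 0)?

1

The longest chain under Zelda runs Zelda → Caleb, which is 1 level below Zelda.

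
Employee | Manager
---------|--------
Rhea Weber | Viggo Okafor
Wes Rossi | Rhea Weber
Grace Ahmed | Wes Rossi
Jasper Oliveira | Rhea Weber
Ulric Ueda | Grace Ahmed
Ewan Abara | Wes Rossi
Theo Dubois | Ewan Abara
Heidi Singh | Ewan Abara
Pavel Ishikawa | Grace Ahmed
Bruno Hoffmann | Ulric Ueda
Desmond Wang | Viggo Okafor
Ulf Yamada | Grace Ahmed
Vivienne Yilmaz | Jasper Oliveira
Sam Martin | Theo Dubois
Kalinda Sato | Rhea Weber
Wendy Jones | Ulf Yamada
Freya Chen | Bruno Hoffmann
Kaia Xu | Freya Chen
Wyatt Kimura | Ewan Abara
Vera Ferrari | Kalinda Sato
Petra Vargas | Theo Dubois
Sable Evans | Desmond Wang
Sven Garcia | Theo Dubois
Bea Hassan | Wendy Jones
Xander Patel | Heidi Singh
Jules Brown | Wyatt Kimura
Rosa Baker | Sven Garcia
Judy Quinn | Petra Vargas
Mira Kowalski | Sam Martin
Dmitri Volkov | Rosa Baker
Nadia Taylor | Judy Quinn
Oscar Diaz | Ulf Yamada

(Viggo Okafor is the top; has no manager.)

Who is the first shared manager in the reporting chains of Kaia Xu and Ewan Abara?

Kaia Xu's chain of managers is Freya Chen, Bruno Hoffmann, Ulric Ueda, Grace Ahmed, Wes Rossi, Rhea Weber, Viggo Okafor. Ewan Abara's chain of managers is Wes Rossi, Rhea Weber, Viggo Okafor. The first manager that appears in both chains is Wes Rossi.

Wes Rossi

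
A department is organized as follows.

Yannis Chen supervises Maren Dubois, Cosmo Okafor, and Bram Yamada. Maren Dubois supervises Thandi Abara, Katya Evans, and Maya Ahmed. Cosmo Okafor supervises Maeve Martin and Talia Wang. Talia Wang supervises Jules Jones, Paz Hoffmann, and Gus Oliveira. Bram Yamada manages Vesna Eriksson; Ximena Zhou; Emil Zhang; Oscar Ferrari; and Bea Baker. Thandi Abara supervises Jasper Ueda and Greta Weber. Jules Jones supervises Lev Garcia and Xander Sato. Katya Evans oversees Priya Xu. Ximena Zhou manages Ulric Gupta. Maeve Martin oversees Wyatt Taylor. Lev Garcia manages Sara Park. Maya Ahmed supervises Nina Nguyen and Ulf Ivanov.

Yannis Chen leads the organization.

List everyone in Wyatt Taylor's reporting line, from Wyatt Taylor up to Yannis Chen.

Wyatt Taylor -> Maeve Martin -> Cosmo Okafor -> Yannis Chen

Wyatt Taylor reports to Maeve Martin. Maeve Martin reports to Cosmo Okafor. Cosmo Okafor reports to Yannis Chen. Yannis Chen is at the top.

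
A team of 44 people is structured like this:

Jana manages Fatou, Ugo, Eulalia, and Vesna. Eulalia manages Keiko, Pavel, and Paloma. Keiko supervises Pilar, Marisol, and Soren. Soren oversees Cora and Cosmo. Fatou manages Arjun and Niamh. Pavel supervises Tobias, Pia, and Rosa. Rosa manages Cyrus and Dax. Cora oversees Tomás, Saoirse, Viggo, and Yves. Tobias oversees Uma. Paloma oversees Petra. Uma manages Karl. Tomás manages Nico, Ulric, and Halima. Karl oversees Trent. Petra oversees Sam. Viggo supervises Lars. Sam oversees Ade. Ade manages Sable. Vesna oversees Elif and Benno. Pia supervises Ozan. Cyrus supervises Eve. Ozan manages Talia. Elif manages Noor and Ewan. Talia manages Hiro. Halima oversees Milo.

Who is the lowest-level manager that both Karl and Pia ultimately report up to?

Pavel

Karl's chain of managers is Uma, Tobias, Pavel, Eulalia, Jana. Pia's chain of managers is Pavel, Eulalia, Jana. The first manager that appears in both chains is Pavel.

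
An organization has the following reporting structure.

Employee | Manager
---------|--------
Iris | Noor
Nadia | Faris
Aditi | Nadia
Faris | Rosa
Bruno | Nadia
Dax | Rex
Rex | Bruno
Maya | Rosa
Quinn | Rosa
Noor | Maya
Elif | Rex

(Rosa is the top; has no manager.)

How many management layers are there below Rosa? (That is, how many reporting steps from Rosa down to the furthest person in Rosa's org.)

5

The longest chain under Rosa runs Rosa → Faris → Nadia → Bruno → Rex → Elif, which is 5 levels below Rosa.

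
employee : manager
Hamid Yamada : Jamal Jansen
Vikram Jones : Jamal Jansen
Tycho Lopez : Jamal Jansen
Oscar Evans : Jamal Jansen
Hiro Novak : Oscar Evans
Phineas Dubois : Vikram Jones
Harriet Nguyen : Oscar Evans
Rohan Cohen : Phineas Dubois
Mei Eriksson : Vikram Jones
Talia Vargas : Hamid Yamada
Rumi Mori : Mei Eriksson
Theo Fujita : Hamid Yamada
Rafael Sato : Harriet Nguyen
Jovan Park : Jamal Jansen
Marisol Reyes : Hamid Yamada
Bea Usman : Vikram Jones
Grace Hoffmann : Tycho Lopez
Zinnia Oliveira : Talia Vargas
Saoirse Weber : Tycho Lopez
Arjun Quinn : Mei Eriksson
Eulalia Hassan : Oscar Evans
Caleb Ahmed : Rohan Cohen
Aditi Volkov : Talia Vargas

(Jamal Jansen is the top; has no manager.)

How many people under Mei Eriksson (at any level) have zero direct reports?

2

The people in Mei Eriksson's organization with no one reporting to them are Arjun Quinn, Rumi Mori. That is 2.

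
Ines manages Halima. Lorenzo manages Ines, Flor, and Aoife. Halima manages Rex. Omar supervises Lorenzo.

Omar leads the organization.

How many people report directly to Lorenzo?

Lorenzo directly manages Ines, Flor, Aoife. That is 3 direct reports.

3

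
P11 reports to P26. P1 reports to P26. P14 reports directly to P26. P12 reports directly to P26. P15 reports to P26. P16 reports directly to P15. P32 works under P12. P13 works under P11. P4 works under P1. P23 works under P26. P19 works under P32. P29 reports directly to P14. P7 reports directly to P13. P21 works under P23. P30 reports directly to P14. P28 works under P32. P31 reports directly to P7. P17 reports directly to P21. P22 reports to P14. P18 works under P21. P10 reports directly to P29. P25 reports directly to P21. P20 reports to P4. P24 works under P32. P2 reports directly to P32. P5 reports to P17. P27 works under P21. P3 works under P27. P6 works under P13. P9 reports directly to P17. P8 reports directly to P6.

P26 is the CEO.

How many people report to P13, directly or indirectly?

P13 directly manages P7, P6. Under P7: P31 (1). Under P6: P8 (1). So P13's organization is 2 direct reports plus everyone under them: 2 + 2 = 4.

4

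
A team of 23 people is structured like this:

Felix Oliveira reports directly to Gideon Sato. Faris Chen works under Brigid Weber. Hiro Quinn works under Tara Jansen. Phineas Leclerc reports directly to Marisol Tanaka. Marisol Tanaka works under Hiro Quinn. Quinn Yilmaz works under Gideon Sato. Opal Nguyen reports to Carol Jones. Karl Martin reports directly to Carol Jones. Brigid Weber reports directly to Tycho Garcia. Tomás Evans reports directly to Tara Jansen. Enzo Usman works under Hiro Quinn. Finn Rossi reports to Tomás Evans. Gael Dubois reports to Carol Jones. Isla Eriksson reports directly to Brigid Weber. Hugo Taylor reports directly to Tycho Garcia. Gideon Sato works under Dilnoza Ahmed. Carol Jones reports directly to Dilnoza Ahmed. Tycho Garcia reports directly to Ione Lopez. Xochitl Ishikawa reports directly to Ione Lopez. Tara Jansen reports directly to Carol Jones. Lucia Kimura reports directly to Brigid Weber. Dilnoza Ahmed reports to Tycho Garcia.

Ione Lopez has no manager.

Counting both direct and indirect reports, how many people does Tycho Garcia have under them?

20

Tycho Garcia directly manages Dilnoza Ahmed, Brigid Weber, Hugo Taylor. Under Dilnoza Ahmed: Gideon Sato, Quinn Yilmaz, Felix Oliveira, Carol Jones, Karl Martin, Gael Dubois, Opal Nguyen, Tara Jansen, Hiro Quinn, Marisol Tanaka, Phineas Leclerc, Enzo Usman, Tomás Evans, Finn Rossi (14). Under Brigid Weber: Isla Eriksson, Faris Chen, Lucia Kimura (3). Hugo Taylor has no reports. So Tycho Garcia's organization is 3 direct reports plus everyone under them: 15 + 4 + 1 = 20.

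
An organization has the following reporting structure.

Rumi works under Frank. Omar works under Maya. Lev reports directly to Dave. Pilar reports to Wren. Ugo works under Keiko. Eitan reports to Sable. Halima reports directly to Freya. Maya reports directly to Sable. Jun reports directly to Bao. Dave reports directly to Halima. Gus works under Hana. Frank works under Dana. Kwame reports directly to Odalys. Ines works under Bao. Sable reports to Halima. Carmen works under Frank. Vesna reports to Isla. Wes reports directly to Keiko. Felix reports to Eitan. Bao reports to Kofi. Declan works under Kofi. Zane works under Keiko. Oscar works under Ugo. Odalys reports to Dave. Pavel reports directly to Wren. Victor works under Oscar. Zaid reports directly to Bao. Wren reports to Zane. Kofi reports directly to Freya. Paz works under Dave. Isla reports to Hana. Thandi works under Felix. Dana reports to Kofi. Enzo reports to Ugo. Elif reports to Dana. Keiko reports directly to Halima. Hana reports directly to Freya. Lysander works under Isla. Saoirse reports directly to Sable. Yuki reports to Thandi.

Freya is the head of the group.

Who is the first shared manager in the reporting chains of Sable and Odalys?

Sable's chain of managers is Halima, Freya. Odalys's chain of managers is Dave, Halima, Freya. The first manager that appears in both chains is Halima.

Halima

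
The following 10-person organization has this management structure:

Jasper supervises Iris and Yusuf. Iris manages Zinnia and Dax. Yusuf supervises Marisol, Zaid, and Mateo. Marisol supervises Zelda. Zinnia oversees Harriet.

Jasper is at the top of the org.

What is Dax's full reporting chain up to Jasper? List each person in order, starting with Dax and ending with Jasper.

Dax reports to Iris. Iris reports to Jasper. Jasper is at the top.

Dax -> Iris -> Jasper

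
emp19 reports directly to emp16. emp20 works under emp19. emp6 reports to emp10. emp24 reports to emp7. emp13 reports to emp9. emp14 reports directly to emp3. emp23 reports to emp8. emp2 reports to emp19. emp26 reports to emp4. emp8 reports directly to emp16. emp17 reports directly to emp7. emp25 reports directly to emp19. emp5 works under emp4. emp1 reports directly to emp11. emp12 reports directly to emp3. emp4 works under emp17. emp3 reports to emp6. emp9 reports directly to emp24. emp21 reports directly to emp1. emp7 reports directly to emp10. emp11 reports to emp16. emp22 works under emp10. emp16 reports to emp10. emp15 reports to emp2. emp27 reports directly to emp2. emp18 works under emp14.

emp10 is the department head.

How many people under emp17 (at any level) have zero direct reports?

The people in emp17's organization with no one reporting to them are emp5, emp26. That is 2.

2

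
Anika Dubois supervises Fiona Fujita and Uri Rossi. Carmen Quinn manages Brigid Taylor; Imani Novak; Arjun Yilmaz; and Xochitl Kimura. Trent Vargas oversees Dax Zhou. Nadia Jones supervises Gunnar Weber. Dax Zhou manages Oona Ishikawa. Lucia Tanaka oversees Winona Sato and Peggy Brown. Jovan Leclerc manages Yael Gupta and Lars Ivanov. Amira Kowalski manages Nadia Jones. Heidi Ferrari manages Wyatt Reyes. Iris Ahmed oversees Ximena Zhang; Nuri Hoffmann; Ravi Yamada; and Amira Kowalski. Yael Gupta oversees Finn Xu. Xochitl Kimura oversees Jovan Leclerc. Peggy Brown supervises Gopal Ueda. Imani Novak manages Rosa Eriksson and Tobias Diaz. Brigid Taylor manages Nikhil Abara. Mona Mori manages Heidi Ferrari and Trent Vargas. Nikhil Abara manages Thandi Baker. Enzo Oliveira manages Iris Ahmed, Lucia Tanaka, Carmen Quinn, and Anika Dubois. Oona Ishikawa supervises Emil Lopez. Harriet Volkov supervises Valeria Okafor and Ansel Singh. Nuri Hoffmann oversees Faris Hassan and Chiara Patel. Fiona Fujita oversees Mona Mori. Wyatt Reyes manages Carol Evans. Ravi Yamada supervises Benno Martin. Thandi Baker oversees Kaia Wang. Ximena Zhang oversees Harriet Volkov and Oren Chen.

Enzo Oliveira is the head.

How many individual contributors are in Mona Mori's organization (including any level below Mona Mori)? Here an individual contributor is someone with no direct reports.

The people in Mona Mori's organization with no one reporting to them are Carol Evans, Emil Lopez. That is 2.

2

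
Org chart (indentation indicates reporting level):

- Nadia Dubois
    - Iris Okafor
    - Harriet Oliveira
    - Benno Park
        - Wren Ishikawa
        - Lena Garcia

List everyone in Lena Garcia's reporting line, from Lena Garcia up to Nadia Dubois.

Lena Garcia -> Benno Park -> Nadia Dubois

Lena Garcia reports to Benno Park. Benno Park reports to Nadia Dubois. Nadia Dubois is at the top.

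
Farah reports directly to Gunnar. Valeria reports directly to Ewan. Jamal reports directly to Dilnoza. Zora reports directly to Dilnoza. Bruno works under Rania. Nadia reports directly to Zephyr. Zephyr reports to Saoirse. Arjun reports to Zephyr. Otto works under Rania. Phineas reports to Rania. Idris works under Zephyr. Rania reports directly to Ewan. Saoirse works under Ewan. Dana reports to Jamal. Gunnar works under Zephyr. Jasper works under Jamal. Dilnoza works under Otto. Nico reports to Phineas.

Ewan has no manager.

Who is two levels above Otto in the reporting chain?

Otto reports to Rania, and Rania reports to Ewan. So Otto's skip-level manager is Ewan.

Ewan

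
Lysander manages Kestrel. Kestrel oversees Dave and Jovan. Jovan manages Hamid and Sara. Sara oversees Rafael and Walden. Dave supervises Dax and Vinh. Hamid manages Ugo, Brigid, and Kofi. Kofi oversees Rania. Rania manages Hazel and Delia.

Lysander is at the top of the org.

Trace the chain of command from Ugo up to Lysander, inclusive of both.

Ugo -> Hamid -> Jovan -> Kestrel -> Lysander

Ugo reports to Hamid. Hamid reports to Jovan. Jovan reports to Kestrel. Kestrel reports to Lysander. Lysander is at the top.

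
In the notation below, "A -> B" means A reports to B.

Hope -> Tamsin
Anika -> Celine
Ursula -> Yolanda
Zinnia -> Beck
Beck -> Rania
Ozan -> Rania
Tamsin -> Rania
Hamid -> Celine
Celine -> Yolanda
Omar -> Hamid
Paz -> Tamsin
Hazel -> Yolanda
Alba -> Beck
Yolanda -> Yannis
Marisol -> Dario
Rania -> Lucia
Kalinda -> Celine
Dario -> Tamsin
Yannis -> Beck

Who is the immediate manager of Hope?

Tamsin

Hope reports directly to Tamsin.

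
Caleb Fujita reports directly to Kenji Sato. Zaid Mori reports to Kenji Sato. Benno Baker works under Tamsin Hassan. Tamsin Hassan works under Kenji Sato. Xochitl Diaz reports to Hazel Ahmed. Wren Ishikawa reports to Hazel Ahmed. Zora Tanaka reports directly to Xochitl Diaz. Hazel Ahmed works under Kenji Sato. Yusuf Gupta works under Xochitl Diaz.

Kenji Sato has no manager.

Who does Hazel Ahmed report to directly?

Hazel Ahmed reports directly to Kenji Sato.

Kenji Sato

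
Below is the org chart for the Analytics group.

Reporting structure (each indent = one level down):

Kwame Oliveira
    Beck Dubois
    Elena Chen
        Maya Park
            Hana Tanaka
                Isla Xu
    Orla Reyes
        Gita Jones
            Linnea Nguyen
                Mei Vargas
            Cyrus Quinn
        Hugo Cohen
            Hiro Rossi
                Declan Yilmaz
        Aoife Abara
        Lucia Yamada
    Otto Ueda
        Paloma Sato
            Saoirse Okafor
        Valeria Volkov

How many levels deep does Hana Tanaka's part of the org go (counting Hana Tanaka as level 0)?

The longest chain under Hana Tanaka runs Hana Tanaka → Isla Xu, which is 1 level below Hana Tanaka.

1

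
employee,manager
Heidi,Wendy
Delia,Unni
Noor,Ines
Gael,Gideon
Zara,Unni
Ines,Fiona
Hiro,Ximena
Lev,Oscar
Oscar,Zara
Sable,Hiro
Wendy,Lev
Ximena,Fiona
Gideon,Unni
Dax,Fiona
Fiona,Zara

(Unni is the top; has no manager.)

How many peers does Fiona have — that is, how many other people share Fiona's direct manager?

Fiona reports to Zara. Zara's other direct reports are Oscar — 1 peer.

1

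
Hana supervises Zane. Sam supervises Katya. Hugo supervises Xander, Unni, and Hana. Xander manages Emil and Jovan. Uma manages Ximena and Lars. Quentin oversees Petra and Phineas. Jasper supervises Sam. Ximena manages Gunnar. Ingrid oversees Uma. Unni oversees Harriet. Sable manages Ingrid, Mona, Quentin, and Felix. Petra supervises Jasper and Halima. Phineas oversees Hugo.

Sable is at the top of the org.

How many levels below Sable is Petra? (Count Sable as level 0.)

Chain from Petra up to Sable: Petra → Quentin → Sable. That is 2 steps up, so Petra is 2 levels below Sable.

2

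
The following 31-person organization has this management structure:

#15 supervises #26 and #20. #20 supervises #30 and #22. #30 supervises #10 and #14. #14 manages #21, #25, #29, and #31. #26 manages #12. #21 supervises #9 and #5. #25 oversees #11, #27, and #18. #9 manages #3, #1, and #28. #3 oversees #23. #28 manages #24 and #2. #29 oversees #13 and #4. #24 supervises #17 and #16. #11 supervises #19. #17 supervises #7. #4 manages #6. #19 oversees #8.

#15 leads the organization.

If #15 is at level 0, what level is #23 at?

7

Chain from #23 up to #15: #23 → #3 → #9 → #21 → #14 → #30 → #20 → #15. That is 7 steps up, so #23 is 7 levels below #15.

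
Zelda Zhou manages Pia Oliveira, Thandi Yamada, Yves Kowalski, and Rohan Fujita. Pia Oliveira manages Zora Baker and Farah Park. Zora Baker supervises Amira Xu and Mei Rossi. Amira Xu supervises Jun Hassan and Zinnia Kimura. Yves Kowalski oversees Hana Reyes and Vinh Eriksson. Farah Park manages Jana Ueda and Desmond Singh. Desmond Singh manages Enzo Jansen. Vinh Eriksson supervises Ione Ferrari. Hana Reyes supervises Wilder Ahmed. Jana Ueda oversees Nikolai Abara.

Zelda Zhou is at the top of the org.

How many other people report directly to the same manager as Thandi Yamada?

3

Thandi Yamada reports to Zelda Zhou. Zelda Zhou's other direct reports are Pia Oliveira, Yves Kowalski, Rohan Fujita — 3 peers.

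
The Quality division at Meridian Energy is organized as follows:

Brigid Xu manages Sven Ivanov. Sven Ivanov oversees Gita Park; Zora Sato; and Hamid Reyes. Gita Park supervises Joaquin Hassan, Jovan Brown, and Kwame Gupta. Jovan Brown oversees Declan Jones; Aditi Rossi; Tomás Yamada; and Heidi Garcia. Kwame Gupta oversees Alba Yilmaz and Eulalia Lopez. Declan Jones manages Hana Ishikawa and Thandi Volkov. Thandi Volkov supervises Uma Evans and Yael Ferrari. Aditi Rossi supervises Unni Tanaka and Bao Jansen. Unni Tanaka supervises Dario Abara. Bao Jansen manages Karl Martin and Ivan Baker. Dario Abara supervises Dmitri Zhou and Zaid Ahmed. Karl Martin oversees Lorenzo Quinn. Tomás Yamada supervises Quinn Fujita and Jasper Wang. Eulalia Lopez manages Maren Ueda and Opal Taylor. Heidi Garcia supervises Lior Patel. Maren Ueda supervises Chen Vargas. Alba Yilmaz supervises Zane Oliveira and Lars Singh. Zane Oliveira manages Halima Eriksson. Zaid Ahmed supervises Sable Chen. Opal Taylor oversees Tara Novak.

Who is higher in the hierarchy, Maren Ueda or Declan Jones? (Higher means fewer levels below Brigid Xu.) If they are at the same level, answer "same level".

Maren Ueda is 5 levels below Brigid Xu; Declan Jones is 4. Declan Jones is higher.

Declan Jones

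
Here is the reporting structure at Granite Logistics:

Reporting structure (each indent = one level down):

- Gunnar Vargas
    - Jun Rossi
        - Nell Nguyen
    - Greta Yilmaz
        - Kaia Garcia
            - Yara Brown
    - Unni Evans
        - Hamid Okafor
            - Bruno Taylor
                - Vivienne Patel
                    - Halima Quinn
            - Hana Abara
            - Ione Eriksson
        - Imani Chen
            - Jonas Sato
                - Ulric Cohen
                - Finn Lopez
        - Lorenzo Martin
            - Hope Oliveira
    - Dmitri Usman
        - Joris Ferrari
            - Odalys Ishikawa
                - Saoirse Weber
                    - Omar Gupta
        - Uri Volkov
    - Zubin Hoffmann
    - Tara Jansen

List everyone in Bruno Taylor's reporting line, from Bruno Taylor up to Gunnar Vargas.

Bruno Taylor reports to Hamid Okafor. Hamid Okafor reports to Unni Evans. Unni Evans reports to Gunnar Vargas. Gunnar Vargas is at the top.

Bruno Taylor -> Hamid Okafor -> Unni Evans -> Gunnar Vargas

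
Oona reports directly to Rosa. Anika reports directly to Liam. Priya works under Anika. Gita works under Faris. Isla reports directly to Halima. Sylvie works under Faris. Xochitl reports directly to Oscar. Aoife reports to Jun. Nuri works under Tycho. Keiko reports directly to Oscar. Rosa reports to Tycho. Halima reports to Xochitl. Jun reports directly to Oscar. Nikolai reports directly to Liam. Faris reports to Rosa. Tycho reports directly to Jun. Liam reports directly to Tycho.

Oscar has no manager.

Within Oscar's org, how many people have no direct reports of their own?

9

The people in Oscar's organization with no one reporting to them are Isla, Keiko, Aoife, Sylvie, Gita, Oona, Nikolai, Priya, Nuri. That is 9.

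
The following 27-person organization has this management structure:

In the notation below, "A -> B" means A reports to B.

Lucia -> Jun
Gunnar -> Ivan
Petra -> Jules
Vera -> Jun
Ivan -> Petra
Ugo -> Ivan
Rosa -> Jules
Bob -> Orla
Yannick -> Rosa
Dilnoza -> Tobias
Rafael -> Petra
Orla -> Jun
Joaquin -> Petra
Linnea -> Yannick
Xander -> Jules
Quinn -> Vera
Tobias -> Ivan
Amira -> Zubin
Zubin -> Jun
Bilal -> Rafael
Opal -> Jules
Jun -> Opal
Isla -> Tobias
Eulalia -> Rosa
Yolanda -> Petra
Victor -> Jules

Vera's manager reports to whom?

Vera reports to Jun, and Jun reports to Opal. So Vera's skip-level manager is Opal.

Opal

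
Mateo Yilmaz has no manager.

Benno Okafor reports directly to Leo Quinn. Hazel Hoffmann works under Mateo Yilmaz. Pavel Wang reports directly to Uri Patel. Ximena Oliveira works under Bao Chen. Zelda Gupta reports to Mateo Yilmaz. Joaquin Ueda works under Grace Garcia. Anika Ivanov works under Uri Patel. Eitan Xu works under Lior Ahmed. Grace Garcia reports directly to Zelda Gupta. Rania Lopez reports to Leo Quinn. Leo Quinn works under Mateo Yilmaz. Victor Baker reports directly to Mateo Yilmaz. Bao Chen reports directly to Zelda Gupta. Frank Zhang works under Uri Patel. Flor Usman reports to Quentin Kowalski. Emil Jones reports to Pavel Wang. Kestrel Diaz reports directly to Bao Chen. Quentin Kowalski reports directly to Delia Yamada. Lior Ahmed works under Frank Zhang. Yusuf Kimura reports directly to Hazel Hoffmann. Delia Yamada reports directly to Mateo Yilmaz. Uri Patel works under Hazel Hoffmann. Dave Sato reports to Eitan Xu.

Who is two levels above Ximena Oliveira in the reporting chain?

Zelda Gupta

Ximena Oliveira reports to Bao Chen, and Bao Chen reports to Zelda Gupta. So Ximena Oliveira's skip-level manager is Zelda Gupta.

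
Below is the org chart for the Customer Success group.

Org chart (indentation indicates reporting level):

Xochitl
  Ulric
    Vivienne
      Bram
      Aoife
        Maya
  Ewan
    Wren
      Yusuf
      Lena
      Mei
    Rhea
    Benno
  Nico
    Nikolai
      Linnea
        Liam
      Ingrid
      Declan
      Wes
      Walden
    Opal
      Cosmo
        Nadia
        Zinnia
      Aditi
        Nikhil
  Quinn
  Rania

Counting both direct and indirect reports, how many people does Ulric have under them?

Ulric directly manages Vivienne. Under Vivienne: Aoife, Maya, Bram (3). That's 4 in total.

4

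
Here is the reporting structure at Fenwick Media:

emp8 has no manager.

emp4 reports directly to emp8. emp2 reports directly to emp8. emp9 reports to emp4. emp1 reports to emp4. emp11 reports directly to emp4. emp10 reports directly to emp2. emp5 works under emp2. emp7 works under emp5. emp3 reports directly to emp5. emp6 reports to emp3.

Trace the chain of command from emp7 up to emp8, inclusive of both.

emp7 reports to emp5. emp5 reports to emp2. emp2 reports to emp8. emp8 is at the top.

emp7 -> emp5 -> emp2 -> emp8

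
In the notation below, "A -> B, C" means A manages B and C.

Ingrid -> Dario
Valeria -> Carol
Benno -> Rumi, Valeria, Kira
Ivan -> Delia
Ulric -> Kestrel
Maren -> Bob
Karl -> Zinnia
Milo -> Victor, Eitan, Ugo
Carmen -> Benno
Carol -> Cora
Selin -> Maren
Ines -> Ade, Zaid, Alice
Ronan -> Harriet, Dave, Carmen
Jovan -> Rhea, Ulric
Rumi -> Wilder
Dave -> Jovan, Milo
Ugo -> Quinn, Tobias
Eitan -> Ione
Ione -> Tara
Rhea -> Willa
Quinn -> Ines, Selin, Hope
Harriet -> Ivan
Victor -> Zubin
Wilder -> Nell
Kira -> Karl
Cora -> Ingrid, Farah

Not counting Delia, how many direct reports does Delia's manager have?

0

Delia reports to Ivan, and Ivan has no other direct reports. Delia has 0 peers.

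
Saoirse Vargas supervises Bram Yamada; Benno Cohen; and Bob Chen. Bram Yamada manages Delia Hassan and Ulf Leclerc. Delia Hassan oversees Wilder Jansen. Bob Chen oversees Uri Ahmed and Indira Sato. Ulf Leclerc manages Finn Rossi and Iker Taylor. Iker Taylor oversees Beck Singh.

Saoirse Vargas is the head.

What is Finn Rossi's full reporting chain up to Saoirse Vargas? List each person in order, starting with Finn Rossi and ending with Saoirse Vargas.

Finn Rossi reports to Ulf Leclerc. Ulf Leclerc reports to Bram Yamada. Bram Yamada reports to Saoirse Vargas. Saoirse Vargas is at the top.

Finn Rossi -> Ulf Leclerc -> Bram Yamada -> Saoirse Vargas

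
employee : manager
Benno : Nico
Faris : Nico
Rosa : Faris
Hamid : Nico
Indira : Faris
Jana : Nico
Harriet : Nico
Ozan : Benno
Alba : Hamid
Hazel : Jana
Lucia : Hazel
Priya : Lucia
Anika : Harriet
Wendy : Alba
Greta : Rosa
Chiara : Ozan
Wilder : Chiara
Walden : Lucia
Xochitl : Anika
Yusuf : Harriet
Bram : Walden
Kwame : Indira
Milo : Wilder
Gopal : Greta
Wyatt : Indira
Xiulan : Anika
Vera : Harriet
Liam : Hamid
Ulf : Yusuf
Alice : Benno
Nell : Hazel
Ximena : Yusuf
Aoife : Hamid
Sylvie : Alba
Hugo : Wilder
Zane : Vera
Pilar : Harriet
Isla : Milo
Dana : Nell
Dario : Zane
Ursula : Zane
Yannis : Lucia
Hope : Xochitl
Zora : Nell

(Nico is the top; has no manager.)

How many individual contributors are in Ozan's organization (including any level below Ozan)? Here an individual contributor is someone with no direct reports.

2

The people in Ozan's organization with no one reporting to them are Hugo, Isla. That is 2.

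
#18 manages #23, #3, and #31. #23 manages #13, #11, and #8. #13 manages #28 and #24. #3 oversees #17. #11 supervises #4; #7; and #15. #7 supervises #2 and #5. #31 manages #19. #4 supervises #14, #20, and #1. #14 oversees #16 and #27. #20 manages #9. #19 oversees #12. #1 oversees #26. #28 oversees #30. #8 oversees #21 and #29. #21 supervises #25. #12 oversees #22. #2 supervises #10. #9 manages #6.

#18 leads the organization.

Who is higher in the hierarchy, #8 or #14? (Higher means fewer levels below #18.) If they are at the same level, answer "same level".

#8

#8 is 2 levels below #18; #14 is 4. #8 is higher.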